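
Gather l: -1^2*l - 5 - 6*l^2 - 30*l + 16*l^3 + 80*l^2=16*l^3 + 74*l^2 - 31*l - 5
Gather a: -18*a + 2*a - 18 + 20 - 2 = -16*a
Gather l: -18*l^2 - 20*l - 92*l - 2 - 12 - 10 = -18*l^2 - 112*l - 24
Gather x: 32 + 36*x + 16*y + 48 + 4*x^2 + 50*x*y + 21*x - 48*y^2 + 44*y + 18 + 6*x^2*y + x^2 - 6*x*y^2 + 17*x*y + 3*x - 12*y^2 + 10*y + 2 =x^2*(6*y + 5) + x*(-6*y^2 + 67*y + 60) - 60*y^2 + 70*y + 100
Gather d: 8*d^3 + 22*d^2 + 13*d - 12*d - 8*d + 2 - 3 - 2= 8*d^3 + 22*d^2 - 7*d - 3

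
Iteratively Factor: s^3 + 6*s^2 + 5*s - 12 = (s + 4)*(s^2 + 2*s - 3) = (s - 1)*(s + 4)*(s + 3)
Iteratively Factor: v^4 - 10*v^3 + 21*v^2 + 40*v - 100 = (v - 5)*(v^3 - 5*v^2 - 4*v + 20) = (v - 5)^2*(v^2 - 4) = (v - 5)^2*(v + 2)*(v - 2)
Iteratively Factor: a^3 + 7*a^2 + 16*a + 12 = (a + 2)*(a^2 + 5*a + 6) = (a + 2)*(a + 3)*(a + 2)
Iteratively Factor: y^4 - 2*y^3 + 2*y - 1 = (y - 1)*(y^3 - y^2 - y + 1) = (y - 1)^2*(y^2 - 1) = (y - 1)^3*(y + 1)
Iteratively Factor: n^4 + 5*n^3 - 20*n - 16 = (n + 2)*(n^3 + 3*n^2 - 6*n - 8) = (n - 2)*(n + 2)*(n^2 + 5*n + 4) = (n - 2)*(n + 2)*(n + 4)*(n + 1)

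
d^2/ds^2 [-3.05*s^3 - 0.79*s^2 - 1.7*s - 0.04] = -18.3*s - 1.58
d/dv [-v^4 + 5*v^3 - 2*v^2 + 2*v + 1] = -4*v^3 + 15*v^2 - 4*v + 2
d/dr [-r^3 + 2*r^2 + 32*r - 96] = -3*r^2 + 4*r + 32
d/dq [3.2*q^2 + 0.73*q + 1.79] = 6.4*q + 0.73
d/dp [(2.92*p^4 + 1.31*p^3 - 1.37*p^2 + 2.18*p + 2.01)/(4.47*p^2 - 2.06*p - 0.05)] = (26.1048*p^5 - 12.1899*p^4 - 5.9812*p^3 - 7.1189*p^2 - 17.8324*p + 4.0316)/(19.9809*p^4 - 18.4164*p^3 + 3.7966*p^2 + 0.206*p + 0.0025)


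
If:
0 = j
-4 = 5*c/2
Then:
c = -8/5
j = 0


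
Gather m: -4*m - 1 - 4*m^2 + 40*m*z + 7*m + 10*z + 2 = -4*m^2 + m*(40*z + 3) + 10*z + 1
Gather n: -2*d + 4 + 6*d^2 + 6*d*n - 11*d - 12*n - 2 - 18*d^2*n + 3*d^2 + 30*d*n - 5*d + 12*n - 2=9*d^2 - 18*d + n*(-18*d^2 + 36*d)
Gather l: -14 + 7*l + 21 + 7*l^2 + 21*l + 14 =7*l^2 + 28*l + 21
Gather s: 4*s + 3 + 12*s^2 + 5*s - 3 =12*s^2 + 9*s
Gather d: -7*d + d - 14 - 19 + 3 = -6*d - 30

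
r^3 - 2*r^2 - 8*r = r*(r - 4)*(r + 2)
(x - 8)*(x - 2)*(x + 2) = x^3 - 8*x^2 - 4*x + 32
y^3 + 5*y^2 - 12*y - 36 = (y - 3)*(y + 2)*(y + 6)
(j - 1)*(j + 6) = j^2 + 5*j - 6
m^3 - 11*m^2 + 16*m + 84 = (m - 7)*(m - 6)*(m + 2)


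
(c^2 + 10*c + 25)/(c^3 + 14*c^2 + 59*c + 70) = (c + 5)/(c^2 + 9*c + 14)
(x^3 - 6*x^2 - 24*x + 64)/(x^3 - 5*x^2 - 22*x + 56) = (x - 8)/(x - 7)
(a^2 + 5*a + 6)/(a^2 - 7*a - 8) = (a^2 + 5*a + 6)/(a^2 - 7*a - 8)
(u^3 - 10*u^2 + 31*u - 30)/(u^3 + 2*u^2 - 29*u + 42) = (u - 5)/(u + 7)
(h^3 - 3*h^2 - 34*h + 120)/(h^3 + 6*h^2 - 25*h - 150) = (h - 4)/(h + 5)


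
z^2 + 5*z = z*(z + 5)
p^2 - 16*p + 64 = (p - 8)^2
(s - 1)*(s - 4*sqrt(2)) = s^2 - 4*sqrt(2)*s - s + 4*sqrt(2)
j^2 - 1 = (j - 1)*(j + 1)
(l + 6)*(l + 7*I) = l^2 + 6*l + 7*I*l + 42*I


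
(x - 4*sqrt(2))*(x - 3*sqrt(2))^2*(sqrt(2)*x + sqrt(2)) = sqrt(2)*x^4 - 20*x^3 + sqrt(2)*x^3 - 20*x^2 + 66*sqrt(2)*x^2 - 144*x + 66*sqrt(2)*x - 144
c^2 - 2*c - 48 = (c - 8)*(c + 6)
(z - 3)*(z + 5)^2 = z^3 + 7*z^2 - 5*z - 75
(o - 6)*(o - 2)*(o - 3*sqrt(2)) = o^3 - 8*o^2 - 3*sqrt(2)*o^2 + 12*o + 24*sqrt(2)*o - 36*sqrt(2)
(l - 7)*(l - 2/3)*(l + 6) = l^3 - 5*l^2/3 - 124*l/3 + 28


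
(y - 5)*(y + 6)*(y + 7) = y^3 + 8*y^2 - 23*y - 210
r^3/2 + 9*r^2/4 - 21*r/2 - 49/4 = (r/2 + 1/2)*(r - 7/2)*(r + 7)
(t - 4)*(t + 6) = t^2 + 2*t - 24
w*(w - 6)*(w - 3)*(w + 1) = w^4 - 8*w^3 + 9*w^2 + 18*w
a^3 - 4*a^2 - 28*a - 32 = (a - 8)*(a + 2)^2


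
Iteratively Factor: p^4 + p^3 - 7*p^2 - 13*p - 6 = (p + 2)*(p^3 - p^2 - 5*p - 3) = (p - 3)*(p + 2)*(p^2 + 2*p + 1) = (p - 3)*(p + 1)*(p + 2)*(p + 1)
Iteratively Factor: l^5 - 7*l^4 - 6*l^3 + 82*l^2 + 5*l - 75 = (l - 5)*(l^4 - 2*l^3 - 16*l^2 + 2*l + 15) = (l - 5)*(l + 1)*(l^3 - 3*l^2 - 13*l + 15) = (l - 5)*(l + 1)*(l + 3)*(l^2 - 6*l + 5) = (l - 5)*(l - 1)*(l + 1)*(l + 3)*(l - 5)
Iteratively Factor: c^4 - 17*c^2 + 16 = (c + 1)*(c^3 - c^2 - 16*c + 16) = (c + 1)*(c + 4)*(c^2 - 5*c + 4) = (c - 4)*(c + 1)*(c + 4)*(c - 1)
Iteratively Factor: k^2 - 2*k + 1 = (k - 1)*(k - 1)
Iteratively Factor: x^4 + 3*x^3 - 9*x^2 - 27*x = (x)*(x^3 + 3*x^2 - 9*x - 27) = x*(x + 3)*(x^2 - 9) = x*(x - 3)*(x + 3)*(x + 3)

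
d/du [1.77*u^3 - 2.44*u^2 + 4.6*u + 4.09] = 5.31*u^2 - 4.88*u + 4.6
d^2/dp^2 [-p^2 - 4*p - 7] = -2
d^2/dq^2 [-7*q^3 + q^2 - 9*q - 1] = 2 - 42*q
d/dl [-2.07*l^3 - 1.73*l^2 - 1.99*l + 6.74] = -6.21*l^2 - 3.46*l - 1.99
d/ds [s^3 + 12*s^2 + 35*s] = 3*s^2 + 24*s + 35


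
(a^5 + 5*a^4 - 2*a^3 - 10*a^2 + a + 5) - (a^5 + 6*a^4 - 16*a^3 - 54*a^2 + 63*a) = -a^4 + 14*a^3 + 44*a^2 - 62*a + 5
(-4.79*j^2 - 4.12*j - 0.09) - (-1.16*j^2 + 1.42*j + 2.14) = -3.63*j^2 - 5.54*j - 2.23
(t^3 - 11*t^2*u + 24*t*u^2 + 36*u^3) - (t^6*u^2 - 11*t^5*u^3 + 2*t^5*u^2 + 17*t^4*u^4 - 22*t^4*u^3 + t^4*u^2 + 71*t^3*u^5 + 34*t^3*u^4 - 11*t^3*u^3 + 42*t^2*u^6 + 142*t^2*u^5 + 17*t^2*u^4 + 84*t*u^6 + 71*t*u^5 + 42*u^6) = -t^6*u^2 + 11*t^5*u^3 - 2*t^5*u^2 - 17*t^4*u^4 + 22*t^4*u^3 - t^4*u^2 - 71*t^3*u^5 - 34*t^3*u^4 + 11*t^3*u^3 + t^3 - 42*t^2*u^6 - 142*t^2*u^5 - 17*t^2*u^4 - 11*t^2*u - 84*t*u^6 - 71*t*u^5 + 24*t*u^2 - 42*u^6 + 36*u^3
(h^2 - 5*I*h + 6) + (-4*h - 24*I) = h^2 - 4*h - 5*I*h + 6 - 24*I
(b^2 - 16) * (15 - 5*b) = -5*b^3 + 15*b^2 + 80*b - 240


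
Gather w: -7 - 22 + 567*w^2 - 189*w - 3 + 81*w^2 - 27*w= 648*w^2 - 216*w - 32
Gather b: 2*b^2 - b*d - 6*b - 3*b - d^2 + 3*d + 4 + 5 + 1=2*b^2 + b*(-d - 9) - d^2 + 3*d + 10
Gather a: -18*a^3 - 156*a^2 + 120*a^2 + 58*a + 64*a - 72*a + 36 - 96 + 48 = -18*a^3 - 36*a^2 + 50*a - 12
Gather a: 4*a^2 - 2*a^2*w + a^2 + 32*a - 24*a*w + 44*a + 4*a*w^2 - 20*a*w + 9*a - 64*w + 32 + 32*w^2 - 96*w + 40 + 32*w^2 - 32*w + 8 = a^2*(5 - 2*w) + a*(4*w^2 - 44*w + 85) + 64*w^2 - 192*w + 80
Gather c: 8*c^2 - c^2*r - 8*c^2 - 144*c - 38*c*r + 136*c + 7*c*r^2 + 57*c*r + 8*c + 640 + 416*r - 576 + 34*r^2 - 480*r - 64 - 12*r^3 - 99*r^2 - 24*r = -c^2*r + c*(7*r^2 + 19*r) - 12*r^3 - 65*r^2 - 88*r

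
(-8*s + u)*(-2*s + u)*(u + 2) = 16*s^2*u + 32*s^2 - 10*s*u^2 - 20*s*u + u^3 + 2*u^2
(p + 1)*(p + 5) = p^2 + 6*p + 5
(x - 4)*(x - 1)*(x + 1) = x^3 - 4*x^2 - x + 4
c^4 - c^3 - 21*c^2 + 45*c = c*(c - 3)^2*(c + 5)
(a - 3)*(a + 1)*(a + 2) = a^3 - 7*a - 6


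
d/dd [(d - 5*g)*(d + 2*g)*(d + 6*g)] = 3*d^2 + 6*d*g - 28*g^2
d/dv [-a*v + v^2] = -a + 2*v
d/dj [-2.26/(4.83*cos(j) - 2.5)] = -10.9158*sin(j)/(4.83*cos(j) - 2.5)^2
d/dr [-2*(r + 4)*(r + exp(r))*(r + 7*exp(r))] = -2*(r + 4)*(r + exp(r))*(7*exp(r) + 1) - 2*(r + 4)*(r + 7*exp(r))*(exp(r) + 1) - 2*(r + exp(r))*(r + 7*exp(r))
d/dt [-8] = 0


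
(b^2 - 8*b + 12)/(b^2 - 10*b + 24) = (b - 2)/(b - 4)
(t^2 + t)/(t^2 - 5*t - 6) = t/(t - 6)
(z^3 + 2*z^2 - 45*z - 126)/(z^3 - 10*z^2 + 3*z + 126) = (z + 6)/(z - 6)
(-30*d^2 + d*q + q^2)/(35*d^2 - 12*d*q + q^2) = (6*d + q)/(-7*d + q)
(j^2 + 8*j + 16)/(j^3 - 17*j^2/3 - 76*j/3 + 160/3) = 3*(j + 4)/(3*j^2 - 29*j + 40)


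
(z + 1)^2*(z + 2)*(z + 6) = z^4 + 10*z^3 + 29*z^2 + 32*z + 12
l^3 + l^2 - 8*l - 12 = (l - 3)*(l + 2)^2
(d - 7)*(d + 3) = d^2 - 4*d - 21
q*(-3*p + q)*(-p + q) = 3*p^2*q - 4*p*q^2 + q^3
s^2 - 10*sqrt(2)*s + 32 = (s - 8*sqrt(2))*(s - 2*sqrt(2))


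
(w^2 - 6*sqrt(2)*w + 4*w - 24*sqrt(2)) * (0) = 0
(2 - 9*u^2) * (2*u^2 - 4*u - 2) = -18*u^4 + 36*u^3 + 22*u^2 - 8*u - 4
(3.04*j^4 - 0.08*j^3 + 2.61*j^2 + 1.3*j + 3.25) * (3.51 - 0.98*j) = -2.9792*j^5 + 10.7488*j^4 - 2.8386*j^3 + 7.8871*j^2 + 1.378*j + 11.4075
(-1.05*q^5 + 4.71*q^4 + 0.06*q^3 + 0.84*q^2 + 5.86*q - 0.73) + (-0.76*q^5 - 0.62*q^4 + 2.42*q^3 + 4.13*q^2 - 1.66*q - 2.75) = -1.81*q^5 + 4.09*q^4 + 2.48*q^3 + 4.97*q^2 + 4.2*q - 3.48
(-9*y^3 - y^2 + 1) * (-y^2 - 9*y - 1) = 9*y^5 + 82*y^4 + 18*y^3 - 9*y - 1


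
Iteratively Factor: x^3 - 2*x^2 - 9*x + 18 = (x + 3)*(x^2 - 5*x + 6) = (x - 3)*(x + 3)*(x - 2)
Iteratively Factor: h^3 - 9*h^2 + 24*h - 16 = (h - 4)*(h^2 - 5*h + 4) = (h - 4)*(h - 1)*(h - 4)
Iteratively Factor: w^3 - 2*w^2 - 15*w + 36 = (w - 3)*(w^2 + w - 12) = (w - 3)^2*(w + 4)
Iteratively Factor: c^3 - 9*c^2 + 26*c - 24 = (c - 3)*(c^2 - 6*c + 8) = (c - 4)*(c - 3)*(c - 2)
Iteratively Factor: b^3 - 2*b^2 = (b)*(b^2 - 2*b) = b^2*(b - 2)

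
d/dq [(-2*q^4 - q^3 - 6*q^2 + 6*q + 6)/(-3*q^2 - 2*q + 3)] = (12*q^5 + 15*q^4 - 20*q^3 + 21*q^2 + 30)/(9*q^4 + 12*q^3 - 14*q^2 - 12*q + 9)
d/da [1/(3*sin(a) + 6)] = -cos(a)/(3*(sin(a) + 2)^2)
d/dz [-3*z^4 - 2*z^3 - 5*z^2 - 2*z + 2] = -12*z^3 - 6*z^2 - 10*z - 2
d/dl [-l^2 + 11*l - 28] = 11 - 2*l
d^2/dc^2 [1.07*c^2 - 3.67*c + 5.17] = 2.14000000000000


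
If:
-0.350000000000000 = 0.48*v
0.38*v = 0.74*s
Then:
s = -0.37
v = -0.73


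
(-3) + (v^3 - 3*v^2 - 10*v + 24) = v^3 - 3*v^2 - 10*v + 21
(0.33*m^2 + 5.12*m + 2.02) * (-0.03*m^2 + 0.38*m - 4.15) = -0.0099*m^4 - 0.0282*m^3 + 0.5155*m^2 - 20.4804*m - 8.383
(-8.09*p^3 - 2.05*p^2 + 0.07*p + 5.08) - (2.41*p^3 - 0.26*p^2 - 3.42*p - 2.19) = -10.5*p^3 - 1.79*p^2 + 3.49*p + 7.27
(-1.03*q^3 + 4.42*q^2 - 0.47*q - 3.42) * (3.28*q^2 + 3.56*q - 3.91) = -3.3784*q^5 + 10.8308*q^4 + 18.2209*q^3 - 30.173*q^2 - 10.3375*q + 13.3722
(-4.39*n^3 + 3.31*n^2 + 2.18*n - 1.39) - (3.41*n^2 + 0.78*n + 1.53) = -4.39*n^3 - 0.1*n^2 + 1.4*n - 2.92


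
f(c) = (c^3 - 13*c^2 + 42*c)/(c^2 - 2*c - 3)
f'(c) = (2 - 2*c)*(c^3 - 13*c^2 + 42*c)/(c^2 - 2*c - 3)^2 + (3*c^2 - 26*c + 42)/(c^2 - 2*c - 3) = (c^4 - 4*c^3 - 25*c^2 + 78*c - 126)/(c^4 - 4*c^3 - 2*c^2 + 12*c + 9)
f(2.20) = -15.68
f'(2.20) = -14.43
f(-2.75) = -23.32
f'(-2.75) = -3.84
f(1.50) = -9.90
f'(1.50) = -5.24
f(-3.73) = -21.20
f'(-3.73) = -1.08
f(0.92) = -7.12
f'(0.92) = -4.88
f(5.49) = 0.26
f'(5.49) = -0.78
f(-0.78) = 49.48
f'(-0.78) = -288.89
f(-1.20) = -84.34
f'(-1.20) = -349.51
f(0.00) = 0.00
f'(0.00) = -14.00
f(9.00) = 0.90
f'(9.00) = 0.61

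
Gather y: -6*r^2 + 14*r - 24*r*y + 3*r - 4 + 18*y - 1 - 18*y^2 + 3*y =-6*r^2 + 17*r - 18*y^2 + y*(21 - 24*r) - 5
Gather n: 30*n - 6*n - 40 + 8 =24*n - 32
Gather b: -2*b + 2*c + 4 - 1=-2*b + 2*c + 3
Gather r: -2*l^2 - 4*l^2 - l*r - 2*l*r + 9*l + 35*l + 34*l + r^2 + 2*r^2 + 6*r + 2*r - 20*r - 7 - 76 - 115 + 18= -6*l^2 + 78*l + 3*r^2 + r*(-3*l - 12) - 180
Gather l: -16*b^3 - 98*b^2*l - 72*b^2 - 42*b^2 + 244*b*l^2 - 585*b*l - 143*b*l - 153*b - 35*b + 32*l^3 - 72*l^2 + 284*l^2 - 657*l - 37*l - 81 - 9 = -16*b^3 - 114*b^2 - 188*b + 32*l^3 + l^2*(244*b + 212) + l*(-98*b^2 - 728*b - 694) - 90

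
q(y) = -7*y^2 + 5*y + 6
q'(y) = 5 - 14*y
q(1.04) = 3.63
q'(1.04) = -9.56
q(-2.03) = -33.00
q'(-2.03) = 33.42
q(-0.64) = -0.07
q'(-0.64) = 13.96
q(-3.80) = -114.08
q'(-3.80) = 58.20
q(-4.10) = -132.17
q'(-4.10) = 62.40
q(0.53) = 6.68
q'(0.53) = -2.42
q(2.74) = -32.85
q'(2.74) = -33.36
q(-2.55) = -52.27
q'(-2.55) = 40.70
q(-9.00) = -606.00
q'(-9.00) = 131.00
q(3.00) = -42.00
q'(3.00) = -37.00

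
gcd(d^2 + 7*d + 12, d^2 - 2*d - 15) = d + 3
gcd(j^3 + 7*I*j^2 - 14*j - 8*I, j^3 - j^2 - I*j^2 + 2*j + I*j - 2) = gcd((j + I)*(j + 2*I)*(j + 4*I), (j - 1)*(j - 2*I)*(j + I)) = j + I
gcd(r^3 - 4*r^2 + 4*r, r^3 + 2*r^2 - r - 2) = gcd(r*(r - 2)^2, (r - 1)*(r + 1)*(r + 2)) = 1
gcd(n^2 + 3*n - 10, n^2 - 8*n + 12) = n - 2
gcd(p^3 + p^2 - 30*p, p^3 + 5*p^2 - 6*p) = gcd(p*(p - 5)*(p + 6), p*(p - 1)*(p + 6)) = p^2 + 6*p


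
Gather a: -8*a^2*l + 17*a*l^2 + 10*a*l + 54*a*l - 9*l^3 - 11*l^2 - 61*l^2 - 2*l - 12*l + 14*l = -8*a^2*l + a*(17*l^2 + 64*l) - 9*l^3 - 72*l^2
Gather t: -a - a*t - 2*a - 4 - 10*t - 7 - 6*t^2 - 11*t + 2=-3*a - 6*t^2 + t*(-a - 21) - 9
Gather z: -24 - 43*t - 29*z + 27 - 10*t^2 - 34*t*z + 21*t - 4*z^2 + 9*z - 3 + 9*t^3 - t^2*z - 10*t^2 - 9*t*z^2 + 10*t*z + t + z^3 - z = 9*t^3 - 20*t^2 - 21*t + z^3 + z^2*(-9*t - 4) + z*(-t^2 - 24*t - 21)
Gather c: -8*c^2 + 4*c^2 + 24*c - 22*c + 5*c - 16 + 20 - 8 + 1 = -4*c^2 + 7*c - 3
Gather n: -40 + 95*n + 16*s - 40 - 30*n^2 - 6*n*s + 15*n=-30*n^2 + n*(110 - 6*s) + 16*s - 80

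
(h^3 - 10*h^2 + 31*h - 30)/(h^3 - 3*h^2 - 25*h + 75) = (h - 2)/(h + 5)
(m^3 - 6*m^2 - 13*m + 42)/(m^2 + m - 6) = m - 7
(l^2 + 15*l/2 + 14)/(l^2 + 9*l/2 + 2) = (2*l + 7)/(2*l + 1)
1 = 1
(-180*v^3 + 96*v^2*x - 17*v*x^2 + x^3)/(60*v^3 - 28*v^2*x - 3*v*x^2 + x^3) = (30*v^2 - 11*v*x + x^2)/(-10*v^2 + 3*v*x + x^2)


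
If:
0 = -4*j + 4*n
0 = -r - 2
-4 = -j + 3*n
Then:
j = -2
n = -2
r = -2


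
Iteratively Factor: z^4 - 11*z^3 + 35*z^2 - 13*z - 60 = (z - 4)*(z^3 - 7*z^2 + 7*z + 15) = (z - 5)*(z - 4)*(z^2 - 2*z - 3) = (z - 5)*(z - 4)*(z + 1)*(z - 3)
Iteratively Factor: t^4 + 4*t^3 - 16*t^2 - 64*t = (t - 4)*(t^3 + 8*t^2 + 16*t) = t*(t - 4)*(t^2 + 8*t + 16) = t*(t - 4)*(t + 4)*(t + 4)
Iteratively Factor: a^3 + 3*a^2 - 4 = (a + 2)*(a^2 + a - 2) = (a + 2)^2*(a - 1)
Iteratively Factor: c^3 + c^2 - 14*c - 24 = (c + 3)*(c^2 - 2*c - 8) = (c + 2)*(c + 3)*(c - 4)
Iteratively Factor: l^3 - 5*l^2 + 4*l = (l - 4)*(l^2 - l) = (l - 4)*(l - 1)*(l)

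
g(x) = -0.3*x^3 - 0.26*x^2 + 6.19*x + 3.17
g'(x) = -0.9*x^2 - 0.52*x + 6.19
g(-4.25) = -4.80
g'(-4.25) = -7.86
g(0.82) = 7.91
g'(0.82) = 5.16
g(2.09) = 12.23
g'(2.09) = 1.17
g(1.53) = 10.96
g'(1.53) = 3.29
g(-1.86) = -7.31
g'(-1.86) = 4.04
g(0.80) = 7.80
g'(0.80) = 5.20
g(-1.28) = -4.55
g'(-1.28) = 5.38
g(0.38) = 5.47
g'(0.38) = 5.86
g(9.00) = -180.88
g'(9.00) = -71.39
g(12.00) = -478.39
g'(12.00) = -129.65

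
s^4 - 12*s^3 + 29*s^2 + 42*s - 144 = (s - 8)*(s - 3)^2*(s + 2)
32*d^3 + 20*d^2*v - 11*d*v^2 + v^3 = (-8*d + v)*(-4*d + v)*(d + v)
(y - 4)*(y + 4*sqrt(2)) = y^2 - 4*y + 4*sqrt(2)*y - 16*sqrt(2)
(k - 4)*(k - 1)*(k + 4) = k^3 - k^2 - 16*k + 16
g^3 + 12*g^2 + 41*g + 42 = (g + 2)*(g + 3)*(g + 7)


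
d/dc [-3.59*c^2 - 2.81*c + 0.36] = -7.18*c - 2.81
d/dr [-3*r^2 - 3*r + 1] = -6*r - 3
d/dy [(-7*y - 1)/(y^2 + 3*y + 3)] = (7*y^2 + 2*y - 18)/(y^4 + 6*y^3 + 15*y^2 + 18*y + 9)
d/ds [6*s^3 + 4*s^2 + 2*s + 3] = 18*s^2 + 8*s + 2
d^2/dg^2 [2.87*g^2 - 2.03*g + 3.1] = 5.74000000000000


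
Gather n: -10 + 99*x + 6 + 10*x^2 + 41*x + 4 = 10*x^2 + 140*x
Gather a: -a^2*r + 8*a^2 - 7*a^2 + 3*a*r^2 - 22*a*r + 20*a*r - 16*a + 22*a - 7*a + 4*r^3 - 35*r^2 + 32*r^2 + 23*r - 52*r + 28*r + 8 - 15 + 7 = a^2*(1 - r) + a*(3*r^2 - 2*r - 1) + 4*r^3 - 3*r^2 - r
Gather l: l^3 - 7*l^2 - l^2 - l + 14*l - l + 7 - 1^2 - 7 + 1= l^3 - 8*l^2 + 12*l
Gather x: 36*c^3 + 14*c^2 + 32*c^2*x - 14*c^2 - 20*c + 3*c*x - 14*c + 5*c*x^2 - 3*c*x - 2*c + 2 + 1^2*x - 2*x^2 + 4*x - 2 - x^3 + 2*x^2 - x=36*c^3 + 5*c*x^2 - 36*c - x^3 + x*(32*c^2 + 4)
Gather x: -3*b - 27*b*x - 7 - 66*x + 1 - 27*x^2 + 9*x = -3*b - 27*x^2 + x*(-27*b - 57) - 6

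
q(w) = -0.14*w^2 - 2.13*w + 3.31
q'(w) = -0.28*w - 2.13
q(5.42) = -12.35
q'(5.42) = -3.65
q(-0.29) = 3.92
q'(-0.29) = -2.05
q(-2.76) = 8.12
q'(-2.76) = -1.36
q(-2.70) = 8.04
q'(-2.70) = -1.37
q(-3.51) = 9.06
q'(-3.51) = -1.15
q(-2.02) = 7.04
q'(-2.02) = -1.56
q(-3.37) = 8.90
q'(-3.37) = -1.19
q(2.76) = -3.64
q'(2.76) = -2.90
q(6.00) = -14.51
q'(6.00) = -3.81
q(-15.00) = 3.76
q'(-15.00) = 2.07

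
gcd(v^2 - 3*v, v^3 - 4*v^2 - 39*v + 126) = v - 3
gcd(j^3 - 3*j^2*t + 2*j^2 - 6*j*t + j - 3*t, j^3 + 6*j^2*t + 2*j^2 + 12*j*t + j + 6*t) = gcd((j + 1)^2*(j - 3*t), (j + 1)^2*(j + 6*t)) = j^2 + 2*j + 1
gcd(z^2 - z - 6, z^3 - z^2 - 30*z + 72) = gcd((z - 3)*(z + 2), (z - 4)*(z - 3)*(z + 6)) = z - 3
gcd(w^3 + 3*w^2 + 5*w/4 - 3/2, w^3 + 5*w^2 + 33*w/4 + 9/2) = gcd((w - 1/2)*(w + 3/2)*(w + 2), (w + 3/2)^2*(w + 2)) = w^2 + 7*w/2 + 3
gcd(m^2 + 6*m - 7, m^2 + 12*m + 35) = m + 7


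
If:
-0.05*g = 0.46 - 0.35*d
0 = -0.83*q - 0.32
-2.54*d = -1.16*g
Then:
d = 1.91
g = 4.19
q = -0.39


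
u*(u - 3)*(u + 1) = u^3 - 2*u^2 - 3*u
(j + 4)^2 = j^2 + 8*j + 16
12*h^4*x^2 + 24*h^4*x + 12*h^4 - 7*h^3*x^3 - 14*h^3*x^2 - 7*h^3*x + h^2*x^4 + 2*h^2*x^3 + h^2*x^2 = (-4*h + x)*(-3*h + x)*(h*x + h)^2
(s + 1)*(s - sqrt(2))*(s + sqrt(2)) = s^3 + s^2 - 2*s - 2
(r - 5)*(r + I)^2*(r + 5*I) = r^4 - 5*r^3 + 7*I*r^3 - 11*r^2 - 35*I*r^2 + 55*r - 5*I*r + 25*I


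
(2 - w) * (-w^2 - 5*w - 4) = w^3 + 3*w^2 - 6*w - 8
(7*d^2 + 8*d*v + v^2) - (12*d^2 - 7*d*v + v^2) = -5*d^2 + 15*d*v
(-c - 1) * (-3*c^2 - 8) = 3*c^3 + 3*c^2 + 8*c + 8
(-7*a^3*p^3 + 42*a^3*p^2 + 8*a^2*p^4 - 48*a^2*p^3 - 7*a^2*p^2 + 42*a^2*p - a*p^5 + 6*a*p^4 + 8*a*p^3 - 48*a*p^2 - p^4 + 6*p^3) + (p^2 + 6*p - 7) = -7*a^3*p^3 + 42*a^3*p^2 + 8*a^2*p^4 - 48*a^2*p^3 - 7*a^2*p^2 + 42*a^2*p - a*p^5 + 6*a*p^4 + 8*a*p^3 - 48*a*p^2 - p^4 + 6*p^3 + p^2 + 6*p - 7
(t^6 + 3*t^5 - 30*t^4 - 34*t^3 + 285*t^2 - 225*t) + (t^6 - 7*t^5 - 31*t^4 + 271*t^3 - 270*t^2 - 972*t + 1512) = 2*t^6 - 4*t^5 - 61*t^4 + 237*t^3 + 15*t^2 - 1197*t + 1512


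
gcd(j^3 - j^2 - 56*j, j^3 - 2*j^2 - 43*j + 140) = j + 7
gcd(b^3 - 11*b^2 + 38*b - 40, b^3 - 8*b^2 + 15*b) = b - 5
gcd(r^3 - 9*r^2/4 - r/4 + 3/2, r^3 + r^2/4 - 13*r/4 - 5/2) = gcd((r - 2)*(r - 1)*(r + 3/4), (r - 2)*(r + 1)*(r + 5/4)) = r - 2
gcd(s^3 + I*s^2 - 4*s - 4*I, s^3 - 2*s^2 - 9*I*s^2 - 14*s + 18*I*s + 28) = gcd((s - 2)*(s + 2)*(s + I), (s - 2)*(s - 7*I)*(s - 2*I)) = s - 2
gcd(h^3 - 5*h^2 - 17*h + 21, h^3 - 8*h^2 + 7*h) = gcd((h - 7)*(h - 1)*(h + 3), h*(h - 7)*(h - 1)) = h^2 - 8*h + 7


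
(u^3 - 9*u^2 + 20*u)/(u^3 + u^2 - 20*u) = (u - 5)/(u + 5)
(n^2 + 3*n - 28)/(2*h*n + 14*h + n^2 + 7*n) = (n - 4)/(2*h + n)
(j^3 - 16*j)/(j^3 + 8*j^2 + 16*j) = (j - 4)/(j + 4)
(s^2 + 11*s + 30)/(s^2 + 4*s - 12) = (s + 5)/(s - 2)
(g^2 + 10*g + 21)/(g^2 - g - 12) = (g + 7)/(g - 4)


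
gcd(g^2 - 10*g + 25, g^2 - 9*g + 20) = g - 5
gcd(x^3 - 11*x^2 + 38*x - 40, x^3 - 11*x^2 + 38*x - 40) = x^3 - 11*x^2 + 38*x - 40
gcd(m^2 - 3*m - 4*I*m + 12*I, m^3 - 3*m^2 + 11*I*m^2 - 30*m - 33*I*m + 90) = m - 3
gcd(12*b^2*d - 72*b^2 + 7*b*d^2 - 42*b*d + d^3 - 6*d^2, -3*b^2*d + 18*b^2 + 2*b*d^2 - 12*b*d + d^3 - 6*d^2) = 3*b*d - 18*b + d^2 - 6*d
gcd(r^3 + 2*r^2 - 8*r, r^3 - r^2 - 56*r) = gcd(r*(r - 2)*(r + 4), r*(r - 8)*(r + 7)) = r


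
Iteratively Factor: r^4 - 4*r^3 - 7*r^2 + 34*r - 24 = (r + 3)*(r^3 - 7*r^2 + 14*r - 8) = (r - 1)*(r + 3)*(r^2 - 6*r + 8) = (r - 4)*(r - 1)*(r + 3)*(r - 2)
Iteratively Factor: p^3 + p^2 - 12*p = (p + 4)*(p^2 - 3*p) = (p - 3)*(p + 4)*(p)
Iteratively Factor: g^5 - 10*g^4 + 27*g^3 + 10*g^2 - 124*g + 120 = (g + 2)*(g^4 - 12*g^3 + 51*g^2 - 92*g + 60) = (g - 3)*(g + 2)*(g^3 - 9*g^2 + 24*g - 20) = (g - 5)*(g - 3)*(g + 2)*(g^2 - 4*g + 4) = (g - 5)*(g - 3)*(g - 2)*(g + 2)*(g - 2)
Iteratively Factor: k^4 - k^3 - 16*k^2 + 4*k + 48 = (k + 3)*(k^3 - 4*k^2 - 4*k + 16) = (k - 2)*(k + 3)*(k^2 - 2*k - 8) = (k - 4)*(k - 2)*(k + 3)*(k + 2)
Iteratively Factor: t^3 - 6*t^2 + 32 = (t - 4)*(t^2 - 2*t - 8) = (t - 4)*(t + 2)*(t - 4)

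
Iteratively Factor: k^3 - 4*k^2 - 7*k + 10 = (k - 5)*(k^2 + k - 2) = (k - 5)*(k + 2)*(k - 1)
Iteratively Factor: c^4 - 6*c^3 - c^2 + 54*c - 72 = (c - 4)*(c^3 - 2*c^2 - 9*c + 18) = (c - 4)*(c - 2)*(c^2 - 9) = (c - 4)*(c - 2)*(c + 3)*(c - 3)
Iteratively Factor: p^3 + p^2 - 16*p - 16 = (p - 4)*(p^2 + 5*p + 4) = (p - 4)*(p + 1)*(p + 4)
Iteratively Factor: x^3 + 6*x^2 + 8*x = (x + 2)*(x^2 + 4*x) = (x + 2)*(x + 4)*(x)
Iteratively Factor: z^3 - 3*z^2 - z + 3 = (z + 1)*(z^2 - 4*z + 3) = (z - 1)*(z + 1)*(z - 3)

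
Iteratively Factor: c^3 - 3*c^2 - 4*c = (c)*(c^2 - 3*c - 4) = c*(c + 1)*(c - 4)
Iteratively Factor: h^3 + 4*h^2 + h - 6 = (h + 2)*(h^2 + 2*h - 3) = (h - 1)*(h + 2)*(h + 3)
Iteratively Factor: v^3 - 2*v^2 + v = (v - 1)*(v^2 - v) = v*(v - 1)*(v - 1)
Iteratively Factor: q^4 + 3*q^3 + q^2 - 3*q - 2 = (q + 1)*(q^3 + 2*q^2 - q - 2) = (q - 1)*(q + 1)*(q^2 + 3*q + 2) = (q - 1)*(q + 1)*(q + 2)*(q + 1)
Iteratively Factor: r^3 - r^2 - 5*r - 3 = (r - 3)*(r^2 + 2*r + 1) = (r - 3)*(r + 1)*(r + 1)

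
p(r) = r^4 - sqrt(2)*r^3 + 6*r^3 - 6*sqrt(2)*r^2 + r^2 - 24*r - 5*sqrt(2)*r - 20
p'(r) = 4*r^3 - 3*sqrt(2)*r^2 + 18*r^2 - 12*sqrt(2)*r + 2*r - 24 - 5*sqrt(2)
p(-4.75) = -23.70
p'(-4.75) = -78.25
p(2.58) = -26.93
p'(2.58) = 90.57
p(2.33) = -45.55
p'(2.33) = 59.33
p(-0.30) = -11.47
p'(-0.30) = -25.45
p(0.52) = -37.46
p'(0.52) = -34.57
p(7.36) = 4108.49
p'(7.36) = 2198.73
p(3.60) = 153.05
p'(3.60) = 279.95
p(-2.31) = -16.22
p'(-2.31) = 27.62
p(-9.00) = 2871.29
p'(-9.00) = -1697.99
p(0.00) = -20.00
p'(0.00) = -31.07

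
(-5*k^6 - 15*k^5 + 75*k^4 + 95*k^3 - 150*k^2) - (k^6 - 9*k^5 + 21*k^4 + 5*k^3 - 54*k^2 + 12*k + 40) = -6*k^6 - 6*k^5 + 54*k^4 + 90*k^3 - 96*k^2 - 12*k - 40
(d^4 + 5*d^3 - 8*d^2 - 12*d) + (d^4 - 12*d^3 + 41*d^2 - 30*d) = 2*d^4 - 7*d^3 + 33*d^2 - 42*d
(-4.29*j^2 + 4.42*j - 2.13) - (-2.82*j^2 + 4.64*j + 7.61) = -1.47*j^2 - 0.22*j - 9.74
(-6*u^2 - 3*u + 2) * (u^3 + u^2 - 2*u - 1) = -6*u^5 - 9*u^4 + 11*u^3 + 14*u^2 - u - 2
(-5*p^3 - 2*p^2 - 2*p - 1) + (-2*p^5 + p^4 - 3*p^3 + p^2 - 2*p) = -2*p^5 + p^4 - 8*p^3 - p^2 - 4*p - 1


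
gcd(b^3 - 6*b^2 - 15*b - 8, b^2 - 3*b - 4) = b + 1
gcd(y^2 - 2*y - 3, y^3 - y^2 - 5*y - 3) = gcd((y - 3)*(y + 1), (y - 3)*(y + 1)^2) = y^2 - 2*y - 3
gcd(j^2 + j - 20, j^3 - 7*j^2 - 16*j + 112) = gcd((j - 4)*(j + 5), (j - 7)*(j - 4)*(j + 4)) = j - 4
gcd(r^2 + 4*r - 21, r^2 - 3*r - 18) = 1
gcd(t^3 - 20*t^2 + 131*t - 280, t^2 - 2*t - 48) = t - 8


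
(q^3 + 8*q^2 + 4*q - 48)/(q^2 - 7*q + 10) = (q^2 + 10*q + 24)/(q - 5)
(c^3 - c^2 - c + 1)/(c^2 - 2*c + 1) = c + 1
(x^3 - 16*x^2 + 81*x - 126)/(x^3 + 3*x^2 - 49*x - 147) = (x^2 - 9*x + 18)/(x^2 + 10*x + 21)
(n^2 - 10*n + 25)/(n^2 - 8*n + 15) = (n - 5)/(n - 3)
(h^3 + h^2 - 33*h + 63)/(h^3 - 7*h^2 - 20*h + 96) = (h^2 + 4*h - 21)/(h^2 - 4*h - 32)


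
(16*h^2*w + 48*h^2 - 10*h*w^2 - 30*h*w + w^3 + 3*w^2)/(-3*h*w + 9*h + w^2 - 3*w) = (-16*h^2*w - 48*h^2 + 10*h*w^2 + 30*h*w - w^3 - 3*w^2)/(3*h*w - 9*h - w^2 + 3*w)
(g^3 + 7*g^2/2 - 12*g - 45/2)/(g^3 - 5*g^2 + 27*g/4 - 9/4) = 2*(2*g^2 + 13*g + 15)/(4*g^2 - 8*g + 3)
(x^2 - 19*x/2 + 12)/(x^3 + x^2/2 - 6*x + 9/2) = (x - 8)/(x^2 + 2*x - 3)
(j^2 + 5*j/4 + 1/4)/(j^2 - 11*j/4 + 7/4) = (4*j^2 + 5*j + 1)/(4*j^2 - 11*j + 7)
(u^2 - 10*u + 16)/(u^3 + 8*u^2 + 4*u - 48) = (u - 8)/(u^2 + 10*u + 24)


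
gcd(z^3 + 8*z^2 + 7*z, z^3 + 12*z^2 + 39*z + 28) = z^2 + 8*z + 7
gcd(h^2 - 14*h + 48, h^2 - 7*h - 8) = h - 8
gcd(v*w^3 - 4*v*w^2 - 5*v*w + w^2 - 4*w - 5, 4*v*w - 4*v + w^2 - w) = 1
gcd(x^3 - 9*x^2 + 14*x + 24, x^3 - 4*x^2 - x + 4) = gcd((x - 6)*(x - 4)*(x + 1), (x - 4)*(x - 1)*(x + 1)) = x^2 - 3*x - 4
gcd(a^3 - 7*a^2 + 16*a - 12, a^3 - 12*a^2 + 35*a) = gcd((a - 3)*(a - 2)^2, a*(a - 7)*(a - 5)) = 1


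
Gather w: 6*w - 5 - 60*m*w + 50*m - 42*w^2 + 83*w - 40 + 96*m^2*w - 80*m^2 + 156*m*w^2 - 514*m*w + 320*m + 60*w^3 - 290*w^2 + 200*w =-80*m^2 + 370*m + 60*w^3 + w^2*(156*m - 332) + w*(96*m^2 - 574*m + 289) - 45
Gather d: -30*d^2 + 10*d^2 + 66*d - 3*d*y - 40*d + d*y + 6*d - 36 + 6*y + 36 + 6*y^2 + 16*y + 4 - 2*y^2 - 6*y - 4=-20*d^2 + d*(32 - 2*y) + 4*y^2 + 16*y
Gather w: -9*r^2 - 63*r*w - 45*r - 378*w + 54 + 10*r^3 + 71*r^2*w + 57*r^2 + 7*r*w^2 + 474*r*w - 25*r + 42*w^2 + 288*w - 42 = 10*r^3 + 48*r^2 - 70*r + w^2*(7*r + 42) + w*(71*r^2 + 411*r - 90) + 12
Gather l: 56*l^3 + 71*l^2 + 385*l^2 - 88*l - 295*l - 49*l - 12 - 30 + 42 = 56*l^3 + 456*l^2 - 432*l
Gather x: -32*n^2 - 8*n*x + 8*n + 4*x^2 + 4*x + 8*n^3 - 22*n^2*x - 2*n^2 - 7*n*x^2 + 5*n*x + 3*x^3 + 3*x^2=8*n^3 - 34*n^2 + 8*n + 3*x^3 + x^2*(7 - 7*n) + x*(-22*n^2 - 3*n + 4)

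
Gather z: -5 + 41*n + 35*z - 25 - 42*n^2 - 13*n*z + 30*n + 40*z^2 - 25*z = -42*n^2 + 71*n + 40*z^2 + z*(10 - 13*n) - 30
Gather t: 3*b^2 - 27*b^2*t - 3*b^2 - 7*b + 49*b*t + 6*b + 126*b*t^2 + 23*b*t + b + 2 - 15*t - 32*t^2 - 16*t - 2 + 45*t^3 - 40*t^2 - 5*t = 45*t^3 + t^2*(126*b - 72) + t*(-27*b^2 + 72*b - 36)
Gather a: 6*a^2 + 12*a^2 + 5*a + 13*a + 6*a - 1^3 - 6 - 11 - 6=18*a^2 + 24*a - 24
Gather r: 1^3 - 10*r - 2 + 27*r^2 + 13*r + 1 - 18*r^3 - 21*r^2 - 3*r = -18*r^3 + 6*r^2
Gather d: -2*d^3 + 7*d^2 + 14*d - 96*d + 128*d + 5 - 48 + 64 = -2*d^3 + 7*d^2 + 46*d + 21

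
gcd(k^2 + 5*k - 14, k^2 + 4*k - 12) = k - 2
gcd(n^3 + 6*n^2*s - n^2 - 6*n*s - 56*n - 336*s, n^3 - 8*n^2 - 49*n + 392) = n^2 - n - 56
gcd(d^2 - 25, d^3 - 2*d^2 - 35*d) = d + 5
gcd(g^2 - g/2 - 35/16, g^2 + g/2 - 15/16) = g + 5/4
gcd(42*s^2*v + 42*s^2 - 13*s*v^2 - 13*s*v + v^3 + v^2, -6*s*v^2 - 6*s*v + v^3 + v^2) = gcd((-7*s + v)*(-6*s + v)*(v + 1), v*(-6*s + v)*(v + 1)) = 6*s*v + 6*s - v^2 - v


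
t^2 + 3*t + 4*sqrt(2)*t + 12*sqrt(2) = (t + 3)*(t + 4*sqrt(2))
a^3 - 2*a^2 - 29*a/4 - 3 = (a - 4)*(a + 1/2)*(a + 3/2)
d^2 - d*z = d*(d - z)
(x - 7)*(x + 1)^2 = x^3 - 5*x^2 - 13*x - 7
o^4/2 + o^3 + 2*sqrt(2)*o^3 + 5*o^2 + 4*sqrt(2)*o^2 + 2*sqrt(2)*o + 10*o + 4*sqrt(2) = (o/2 + sqrt(2))*(o + 2)*(o + sqrt(2))^2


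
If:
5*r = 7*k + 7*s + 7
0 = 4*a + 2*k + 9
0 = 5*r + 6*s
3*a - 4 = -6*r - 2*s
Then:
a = -69/13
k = 159/26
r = 777/169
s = -1295/338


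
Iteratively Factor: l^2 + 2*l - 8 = (l + 4)*(l - 2)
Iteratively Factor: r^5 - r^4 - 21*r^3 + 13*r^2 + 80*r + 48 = (r + 1)*(r^4 - 2*r^3 - 19*r^2 + 32*r + 48) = (r - 4)*(r + 1)*(r^3 + 2*r^2 - 11*r - 12) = (r - 4)*(r + 1)*(r + 4)*(r^2 - 2*r - 3) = (r - 4)*(r + 1)^2*(r + 4)*(r - 3)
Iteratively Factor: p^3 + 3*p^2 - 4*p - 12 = (p + 2)*(p^2 + p - 6) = (p + 2)*(p + 3)*(p - 2)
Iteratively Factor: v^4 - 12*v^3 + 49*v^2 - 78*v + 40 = (v - 4)*(v^3 - 8*v^2 + 17*v - 10) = (v - 4)*(v - 1)*(v^2 - 7*v + 10) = (v - 4)*(v - 2)*(v - 1)*(v - 5)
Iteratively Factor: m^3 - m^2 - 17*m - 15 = (m + 3)*(m^2 - 4*m - 5) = (m - 5)*(m + 3)*(m + 1)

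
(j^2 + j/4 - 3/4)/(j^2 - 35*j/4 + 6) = (j + 1)/(j - 8)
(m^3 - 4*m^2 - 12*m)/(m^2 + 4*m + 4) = m*(m - 6)/(m + 2)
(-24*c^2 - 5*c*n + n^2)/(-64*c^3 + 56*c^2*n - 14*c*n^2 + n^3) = (3*c + n)/(8*c^2 - 6*c*n + n^2)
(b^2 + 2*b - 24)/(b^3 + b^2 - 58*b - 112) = (b^2 + 2*b - 24)/(b^3 + b^2 - 58*b - 112)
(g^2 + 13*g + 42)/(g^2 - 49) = (g + 6)/(g - 7)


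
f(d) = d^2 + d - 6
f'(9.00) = 19.00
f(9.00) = 84.00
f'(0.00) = 1.00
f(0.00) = -6.00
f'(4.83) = 10.66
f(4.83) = 22.16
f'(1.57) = 4.14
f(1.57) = -1.97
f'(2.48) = 5.96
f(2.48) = 2.63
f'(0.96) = 2.92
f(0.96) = -4.12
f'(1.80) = 4.60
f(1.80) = -0.96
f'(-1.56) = -2.12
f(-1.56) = -5.13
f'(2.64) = 6.28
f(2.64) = 3.61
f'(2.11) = 5.22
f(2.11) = 0.56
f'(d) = 2*d + 1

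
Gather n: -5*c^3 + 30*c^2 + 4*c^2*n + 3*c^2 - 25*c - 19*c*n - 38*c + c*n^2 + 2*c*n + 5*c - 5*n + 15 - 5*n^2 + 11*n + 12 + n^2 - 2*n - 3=-5*c^3 + 33*c^2 - 58*c + n^2*(c - 4) + n*(4*c^2 - 17*c + 4) + 24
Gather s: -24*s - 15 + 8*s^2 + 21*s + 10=8*s^2 - 3*s - 5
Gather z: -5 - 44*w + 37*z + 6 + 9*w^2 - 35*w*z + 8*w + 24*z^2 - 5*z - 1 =9*w^2 - 36*w + 24*z^2 + z*(32 - 35*w)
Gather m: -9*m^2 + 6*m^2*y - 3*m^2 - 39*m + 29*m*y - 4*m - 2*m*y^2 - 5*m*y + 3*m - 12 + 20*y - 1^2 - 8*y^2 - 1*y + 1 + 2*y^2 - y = m^2*(6*y - 12) + m*(-2*y^2 + 24*y - 40) - 6*y^2 + 18*y - 12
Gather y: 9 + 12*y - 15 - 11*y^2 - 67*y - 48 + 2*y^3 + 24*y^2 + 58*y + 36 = 2*y^3 + 13*y^2 + 3*y - 18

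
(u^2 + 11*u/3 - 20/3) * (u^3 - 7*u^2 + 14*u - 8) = u^5 - 10*u^4/3 - 55*u^3/3 + 90*u^2 - 368*u/3 + 160/3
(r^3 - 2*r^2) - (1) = r^3 - 2*r^2 - 1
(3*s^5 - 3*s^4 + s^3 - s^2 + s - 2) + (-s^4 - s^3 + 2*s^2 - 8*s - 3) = 3*s^5 - 4*s^4 + s^2 - 7*s - 5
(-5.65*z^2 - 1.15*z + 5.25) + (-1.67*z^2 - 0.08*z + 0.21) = -7.32*z^2 - 1.23*z + 5.46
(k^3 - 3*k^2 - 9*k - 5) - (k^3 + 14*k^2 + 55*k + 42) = -17*k^2 - 64*k - 47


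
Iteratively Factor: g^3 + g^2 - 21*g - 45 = (g + 3)*(g^2 - 2*g - 15) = (g + 3)^2*(g - 5)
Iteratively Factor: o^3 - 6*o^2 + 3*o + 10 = (o - 2)*(o^2 - 4*o - 5) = (o - 5)*(o - 2)*(o + 1)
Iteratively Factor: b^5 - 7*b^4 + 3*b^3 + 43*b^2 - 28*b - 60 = (b - 5)*(b^4 - 2*b^3 - 7*b^2 + 8*b + 12) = (b - 5)*(b + 2)*(b^3 - 4*b^2 + b + 6) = (b - 5)*(b + 1)*(b + 2)*(b^2 - 5*b + 6) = (b - 5)*(b - 2)*(b + 1)*(b + 2)*(b - 3)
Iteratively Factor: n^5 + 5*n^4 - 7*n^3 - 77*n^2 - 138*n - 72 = (n - 4)*(n^4 + 9*n^3 + 29*n^2 + 39*n + 18) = (n - 4)*(n + 1)*(n^3 + 8*n^2 + 21*n + 18) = (n - 4)*(n + 1)*(n + 3)*(n^2 + 5*n + 6) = (n - 4)*(n + 1)*(n + 2)*(n + 3)*(n + 3)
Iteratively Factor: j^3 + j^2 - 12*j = (j - 3)*(j^2 + 4*j) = j*(j - 3)*(j + 4)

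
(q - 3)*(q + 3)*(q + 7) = q^3 + 7*q^2 - 9*q - 63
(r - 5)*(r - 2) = r^2 - 7*r + 10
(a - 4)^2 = a^2 - 8*a + 16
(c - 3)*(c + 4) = c^2 + c - 12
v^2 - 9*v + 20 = (v - 5)*(v - 4)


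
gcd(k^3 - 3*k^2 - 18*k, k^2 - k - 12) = k + 3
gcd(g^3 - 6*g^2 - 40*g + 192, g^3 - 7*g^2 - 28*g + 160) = g^2 - 12*g + 32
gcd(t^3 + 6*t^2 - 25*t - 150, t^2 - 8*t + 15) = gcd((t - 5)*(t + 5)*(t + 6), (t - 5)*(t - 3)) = t - 5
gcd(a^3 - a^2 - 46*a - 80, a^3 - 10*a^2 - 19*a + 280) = a^2 - 3*a - 40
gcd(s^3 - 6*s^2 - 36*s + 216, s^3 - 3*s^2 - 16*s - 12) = s - 6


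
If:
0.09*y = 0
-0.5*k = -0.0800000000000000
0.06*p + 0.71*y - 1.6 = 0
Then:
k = 0.16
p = 26.67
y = 0.00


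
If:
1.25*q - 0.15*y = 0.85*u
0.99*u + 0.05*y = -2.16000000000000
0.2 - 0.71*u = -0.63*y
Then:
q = -1.71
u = -2.05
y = -2.63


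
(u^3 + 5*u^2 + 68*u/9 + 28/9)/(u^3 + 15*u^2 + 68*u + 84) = (u^2 + 3*u + 14/9)/(u^2 + 13*u + 42)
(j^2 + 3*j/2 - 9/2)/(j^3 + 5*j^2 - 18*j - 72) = (j - 3/2)/(j^2 + 2*j - 24)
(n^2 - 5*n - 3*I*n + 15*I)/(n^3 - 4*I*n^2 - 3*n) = (n - 5)/(n*(n - I))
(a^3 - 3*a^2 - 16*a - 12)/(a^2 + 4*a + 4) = (a^2 - 5*a - 6)/(a + 2)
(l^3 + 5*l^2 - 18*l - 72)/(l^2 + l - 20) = (l^2 + 9*l + 18)/(l + 5)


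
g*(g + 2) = g^2 + 2*g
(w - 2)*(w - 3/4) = w^2 - 11*w/4 + 3/2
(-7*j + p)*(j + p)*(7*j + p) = -49*j^3 - 49*j^2*p + j*p^2 + p^3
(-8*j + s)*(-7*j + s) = 56*j^2 - 15*j*s + s^2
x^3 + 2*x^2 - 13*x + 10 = (x - 2)*(x - 1)*(x + 5)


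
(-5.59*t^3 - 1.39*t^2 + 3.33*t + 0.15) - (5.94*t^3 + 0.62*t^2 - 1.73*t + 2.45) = -11.53*t^3 - 2.01*t^2 + 5.06*t - 2.3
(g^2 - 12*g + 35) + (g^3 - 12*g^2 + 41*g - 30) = g^3 - 11*g^2 + 29*g + 5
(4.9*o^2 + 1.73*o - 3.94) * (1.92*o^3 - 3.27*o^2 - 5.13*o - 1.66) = 9.408*o^5 - 12.7014*o^4 - 38.3589*o^3 - 4.1251*o^2 + 17.3404*o + 6.5404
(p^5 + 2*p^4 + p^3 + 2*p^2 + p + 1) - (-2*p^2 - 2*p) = p^5 + 2*p^4 + p^3 + 4*p^2 + 3*p + 1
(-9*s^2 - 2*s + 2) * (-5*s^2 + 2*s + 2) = 45*s^4 - 8*s^3 - 32*s^2 + 4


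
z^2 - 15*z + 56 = (z - 8)*(z - 7)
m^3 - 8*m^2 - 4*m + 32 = (m - 8)*(m - 2)*(m + 2)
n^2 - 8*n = n*(n - 8)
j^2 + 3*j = j*(j + 3)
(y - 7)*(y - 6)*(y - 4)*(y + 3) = y^4 - 14*y^3 + 43*y^2 + 114*y - 504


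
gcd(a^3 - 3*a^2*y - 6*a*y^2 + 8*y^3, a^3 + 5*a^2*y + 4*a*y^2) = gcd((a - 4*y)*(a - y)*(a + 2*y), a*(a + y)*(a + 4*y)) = 1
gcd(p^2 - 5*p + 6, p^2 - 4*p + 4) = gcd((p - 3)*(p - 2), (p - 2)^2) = p - 2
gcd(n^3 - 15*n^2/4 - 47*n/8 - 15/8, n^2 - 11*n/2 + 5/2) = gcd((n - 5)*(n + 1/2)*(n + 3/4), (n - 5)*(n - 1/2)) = n - 5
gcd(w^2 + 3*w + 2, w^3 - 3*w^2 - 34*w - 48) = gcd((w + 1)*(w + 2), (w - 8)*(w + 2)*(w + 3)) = w + 2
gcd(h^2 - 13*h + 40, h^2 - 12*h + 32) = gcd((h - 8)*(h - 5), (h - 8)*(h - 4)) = h - 8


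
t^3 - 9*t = t*(t - 3)*(t + 3)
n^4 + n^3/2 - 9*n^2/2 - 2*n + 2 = (n - 2)*(n - 1/2)*(n + 1)*(n + 2)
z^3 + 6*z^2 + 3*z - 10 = (z - 1)*(z + 2)*(z + 5)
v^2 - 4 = (v - 2)*(v + 2)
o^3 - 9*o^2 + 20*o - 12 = (o - 6)*(o - 2)*(o - 1)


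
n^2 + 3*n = n*(n + 3)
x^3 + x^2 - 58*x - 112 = (x - 8)*(x + 2)*(x + 7)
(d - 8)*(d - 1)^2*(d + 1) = d^4 - 9*d^3 + 7*d^2 + 9*d - 8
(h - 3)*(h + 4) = h^2 + h - 12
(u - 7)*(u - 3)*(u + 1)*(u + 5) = u^4 - 4*u^3 - 34*u^2 + 76*u + 105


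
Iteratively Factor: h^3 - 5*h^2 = (h)*(h^2 - 5*h) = h^2*(h - 5)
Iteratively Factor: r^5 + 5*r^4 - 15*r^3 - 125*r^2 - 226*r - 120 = (r + 2)*(r^4 + 3*r^3 - 21*r^2 - 83*r - 60) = (r + 2)*(r + 4)*(r^3 - r^2 - 17*r - 15) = (r + 1)*(r + 2)*(r + 4)*(r^2 - 2*r - 15) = (r + 1)*(r + 2)*(r + 3)*(r + 4)*(r - 5)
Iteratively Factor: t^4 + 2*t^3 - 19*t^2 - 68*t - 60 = (t + 2)*(t^3 - 19*t - 30) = (t - 5)*(t + 2)*(t^2 + 5*t + 6) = (t - 5)*(t + 2)^2*(t + 3)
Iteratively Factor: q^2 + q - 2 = (q + 2)*(q - 1)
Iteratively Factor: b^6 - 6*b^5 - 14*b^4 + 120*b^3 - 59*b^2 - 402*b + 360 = (b - 1)*(b^5 - 5*b^4 - 19*b^3 + 101*b^2 + 42*b - 360) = (b - 1)*(b + 4)*(b^4 - 9*b^3 + 17*b^2 + 33*b - 90) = (b - 5)*(b - 1)*(b + 4)*(b^3 - 4*b^2 - 3*b + 18) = (b - 5)*(b - 1)*(b + 2)*(b + 4)*(b^2 - 6*b + 9) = (b - 5)*(b - 3)*(b - 1)*(b + 2)*(b + 4)*(b - 3)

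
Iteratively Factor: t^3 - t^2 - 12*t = (t - 4)*(t^2 + 3*t) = (t - 4)*(t + 3)*(t)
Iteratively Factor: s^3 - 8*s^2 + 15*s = (s)*(s^2 - 8*s + 15) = s*(s - 3)*(s - 5)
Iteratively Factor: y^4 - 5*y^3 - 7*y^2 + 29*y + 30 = (y + 2)*(y^3 - 7*y^2 + 7*y + 15) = (y + 1)*(y + 2)*(y^2 - 8*y + 15) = (y - 3)*(y + 1)*(y + 2)*(y - 5)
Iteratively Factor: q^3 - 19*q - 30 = (q + 3)*(q^2 - 3*q - 10) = (q + 2)*(q + 3)*(q - 5)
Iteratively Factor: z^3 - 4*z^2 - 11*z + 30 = (z + 3)*(z^2 - 7*z + 10) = (z - 2)*(z + 3)*(z - 5)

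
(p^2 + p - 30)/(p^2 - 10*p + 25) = (p + 6)/(p - 5)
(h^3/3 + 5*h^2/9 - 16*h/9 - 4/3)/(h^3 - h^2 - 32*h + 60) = (3*h^2 + 11*h + 6)/(9*(h^2 + h - 30))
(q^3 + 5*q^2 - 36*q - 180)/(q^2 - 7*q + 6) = (q^2 + 11*q + 30)/(q - 1)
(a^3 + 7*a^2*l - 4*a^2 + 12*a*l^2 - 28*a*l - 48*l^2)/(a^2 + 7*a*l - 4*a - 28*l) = (a^2 + 7*a*l + 12*l^2)/(a + 7*l)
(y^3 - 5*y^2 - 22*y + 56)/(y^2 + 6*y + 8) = (y^2 - 9*y + 14)/(y + 2)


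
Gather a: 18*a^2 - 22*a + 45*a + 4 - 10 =18*a^2 + 23*a - 6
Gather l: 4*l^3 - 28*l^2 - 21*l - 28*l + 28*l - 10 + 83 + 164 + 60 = 4*l^3 - 28*l^2 - 21*l + 297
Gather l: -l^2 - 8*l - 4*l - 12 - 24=-l^2 - 12*l - 36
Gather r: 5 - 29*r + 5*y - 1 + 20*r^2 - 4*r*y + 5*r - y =20*r^2 + r*(-4*y - 24) + 4*y + 4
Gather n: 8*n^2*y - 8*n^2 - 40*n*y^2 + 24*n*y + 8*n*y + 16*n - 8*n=n^2*(8*y - 8) + n*(-40*y^2 + 32*y + 8)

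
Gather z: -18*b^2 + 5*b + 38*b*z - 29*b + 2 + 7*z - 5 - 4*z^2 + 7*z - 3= -18*b^2 - 24*b - 4*z^2 + z*(38*b + 14) - 6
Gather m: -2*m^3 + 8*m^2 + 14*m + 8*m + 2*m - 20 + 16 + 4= -2*m^3 + 8*m^2 + 24*m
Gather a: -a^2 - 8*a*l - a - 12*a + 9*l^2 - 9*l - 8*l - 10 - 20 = -a^2 + a*(-8*l - 13) + 9*l^2 - 17*l - 30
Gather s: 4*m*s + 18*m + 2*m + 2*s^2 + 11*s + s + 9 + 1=20*m + 2*s^2 + s*(4*m + 12) + 10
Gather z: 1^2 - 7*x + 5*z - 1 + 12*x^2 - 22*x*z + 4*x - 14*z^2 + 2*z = 12*x^2 - 3*x - 14*z^2 + z*(7 - 22*x)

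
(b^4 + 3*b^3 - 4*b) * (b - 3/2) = b^5 + 3*b^4/2 - 9*b^3/2 - 4*b^2 + 6*b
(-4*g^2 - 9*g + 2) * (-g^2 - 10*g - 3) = 4*g^4 + 49*g^3 + 100*g^2 + 7*g - 6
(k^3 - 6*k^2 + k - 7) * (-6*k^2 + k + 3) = -6*k^5 + 37*k^4 - 9*k^3 + 25*k^2 - 4*k - 21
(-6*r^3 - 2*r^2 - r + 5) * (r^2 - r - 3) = -6*r^5 + 4*r^4 + 19*r^3 + 12*r^2 - 2*r - 15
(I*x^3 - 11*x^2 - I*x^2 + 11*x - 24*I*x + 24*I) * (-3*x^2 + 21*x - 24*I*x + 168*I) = -3*I*x^5 + 57*x^4 + 24*I*x^4 - 456*x^3 + 315*I*x^3 - 177*x^2 - 2688*I*x^2 + 4608*x + 2352*I*x - 4032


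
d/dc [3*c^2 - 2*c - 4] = 6*c - 2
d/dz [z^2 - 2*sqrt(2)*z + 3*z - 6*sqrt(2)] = 2*z - 2*sqrt(2) + 3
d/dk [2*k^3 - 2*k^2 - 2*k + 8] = 6*k^2 - 4*k - 2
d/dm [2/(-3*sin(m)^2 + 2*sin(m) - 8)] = 4*(3*sin(m) - 1)*cos(m)/(3*sin(m)^2 - 2*sin(m) + 8)^2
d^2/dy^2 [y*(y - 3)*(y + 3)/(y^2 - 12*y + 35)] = 40*(5*y^3 - 63*y^2 + 231*y - 189)/(y^6 - 36*y^5 + 537*y^4 - 4248*y^3 + 18795*y^2 - 44100*y + 42875)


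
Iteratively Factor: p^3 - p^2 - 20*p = (p + 4)*(p^2 - 5*p) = (p - 5)*(p + 4)*(p)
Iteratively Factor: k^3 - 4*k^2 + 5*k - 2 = (k - 1)*(k^2 - 3*k + 2) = (k - 1)^2*(k - 2)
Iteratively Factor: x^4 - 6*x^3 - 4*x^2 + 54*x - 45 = (x + 3)*(x^3 - 9*x^2 + 23*x - 15) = (x - 5)*(x + 3)*(x^2 - 4*x + 3) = (x - 5)*(x - 1)*(x + 3)*(x - 3)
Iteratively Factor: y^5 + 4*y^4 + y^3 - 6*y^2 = (y - 1)*(y^4 + 5*y^3 + 6*y^2) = y*(y - 1)*(y^3 + 5*y^2 + 6*y) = y^2*(y - 1)*(y^2 + 5*y + 6) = y^2*(y - 1)*(y + 2)*(y + 3)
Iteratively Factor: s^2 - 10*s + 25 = (s - 5)*(s - 5)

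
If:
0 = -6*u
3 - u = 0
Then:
No Solution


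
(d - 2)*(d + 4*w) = d^2 + 4*d*w - 2*d - 8*w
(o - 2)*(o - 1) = o^2 - 3*o + 2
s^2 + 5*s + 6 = (s + 2)*(s + 3)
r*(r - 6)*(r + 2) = r^3 - 4*r^2 - 12*r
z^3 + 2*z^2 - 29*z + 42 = (z - 3)*(z - 2)*(z + 7)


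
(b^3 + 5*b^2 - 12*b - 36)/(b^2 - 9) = (b^2 + 8*b + 12)/(b + 3)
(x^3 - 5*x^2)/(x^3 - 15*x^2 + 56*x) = x*(x - 5)/(x^2 - 15*x + 56)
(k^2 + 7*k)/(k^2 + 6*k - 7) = k/(k - 1)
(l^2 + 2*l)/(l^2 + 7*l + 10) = l/(l + 5)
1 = 1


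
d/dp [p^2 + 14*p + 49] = 2*p + 14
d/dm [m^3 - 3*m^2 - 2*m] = 3*m^2 - 6*m - 2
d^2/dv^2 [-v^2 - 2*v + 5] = -2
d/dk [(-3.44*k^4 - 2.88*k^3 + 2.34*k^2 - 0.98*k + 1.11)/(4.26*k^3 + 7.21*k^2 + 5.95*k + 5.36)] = (-14.6544*k^6 - 49.6048*k^5 - 92.1372*k^4 - 99.676*k^3 - 39.5074*k^2 + 9.0786*k - 11.8573)/(18.1476*k^6 + 61.4292*k^5 + 102.6781*k^4 + 131.4662*k^3 + 112.6937*k^2 + 63.784*k + 28.7296)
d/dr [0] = 0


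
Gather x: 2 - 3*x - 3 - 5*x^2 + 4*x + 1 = -5*x^2 + x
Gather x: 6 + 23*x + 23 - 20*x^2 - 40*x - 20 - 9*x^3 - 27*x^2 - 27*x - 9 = -9*x^3 - 47*x^2 - 44*x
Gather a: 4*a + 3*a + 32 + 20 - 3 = 7*a + 49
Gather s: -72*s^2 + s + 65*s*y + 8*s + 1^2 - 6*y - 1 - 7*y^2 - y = -72*s^2 + s*(65*y + 9) - 7*y^2 - 7*y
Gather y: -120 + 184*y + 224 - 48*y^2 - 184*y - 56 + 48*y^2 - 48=0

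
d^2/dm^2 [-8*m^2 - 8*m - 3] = -16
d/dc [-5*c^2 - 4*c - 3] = -10*c - 4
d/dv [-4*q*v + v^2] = -4*q + 2*v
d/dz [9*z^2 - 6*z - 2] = 18*z - 6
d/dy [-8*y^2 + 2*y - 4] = 2 - 16*y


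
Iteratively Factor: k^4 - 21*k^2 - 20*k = (k - 5)*(k^3 + 5*k^2 + 4*k) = (k - 5)*(k + 1)*(k^2 + 4*k) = (k - 5)*(k + 1)*(k + 4)*(k)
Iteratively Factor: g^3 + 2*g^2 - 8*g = (g)*(g^2 + 2*g - 8) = g*(g + 4)*(g - 2)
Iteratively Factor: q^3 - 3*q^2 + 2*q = (q - 1)*(q^2 - 2*q) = (q - 2)*(q - 1)*(q)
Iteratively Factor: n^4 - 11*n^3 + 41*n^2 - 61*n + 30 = (n - 1)*(n^3 - 10*n^2 + 31*n - 30) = (n - 3)*(n - 1)*(n^2 - 7*n + 10) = (n - 3)*(n - 2)*(n - 1)*(n - 5)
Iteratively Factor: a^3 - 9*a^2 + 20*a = (a - 4)*(a^2 - 5*a) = a*(a - 4)*(a - 5)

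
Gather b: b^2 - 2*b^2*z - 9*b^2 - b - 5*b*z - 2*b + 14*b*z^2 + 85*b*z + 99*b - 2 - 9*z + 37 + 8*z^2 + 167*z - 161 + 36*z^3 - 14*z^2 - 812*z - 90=b^2*(-2*z - 8) + b*(14*z^2 + 80*z + 96) + 36*z^3 - 6*z^2 - 654*z - 216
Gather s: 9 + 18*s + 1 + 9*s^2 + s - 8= 9*s^2 + 19*s + 2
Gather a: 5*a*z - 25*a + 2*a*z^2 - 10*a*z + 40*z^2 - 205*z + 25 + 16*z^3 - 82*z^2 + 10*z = a*(2*z^2 - 5*z - 25) + 16*z^3 - 42*z^2 - 195*z + 25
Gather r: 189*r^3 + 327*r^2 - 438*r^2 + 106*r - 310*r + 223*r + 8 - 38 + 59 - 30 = 189*r^3 - 111*r^2 + 19*r - 1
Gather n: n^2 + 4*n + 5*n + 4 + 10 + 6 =n^2 + 9*n + 20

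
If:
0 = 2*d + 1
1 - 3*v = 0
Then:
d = -1/2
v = 1/3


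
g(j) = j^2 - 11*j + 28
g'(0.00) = -11.00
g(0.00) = 28.00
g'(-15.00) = -41.00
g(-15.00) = 418.00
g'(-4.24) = -19.48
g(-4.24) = 92.62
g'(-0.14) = -11.28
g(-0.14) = 29.56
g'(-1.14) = -13.28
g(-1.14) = 41.84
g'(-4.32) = -19.64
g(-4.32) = 94.18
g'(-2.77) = -16.54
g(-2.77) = 66.14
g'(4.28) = -2.44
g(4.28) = -0.76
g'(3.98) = -3.04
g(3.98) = 0.06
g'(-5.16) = -21.32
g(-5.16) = 111.39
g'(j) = 2*j - 11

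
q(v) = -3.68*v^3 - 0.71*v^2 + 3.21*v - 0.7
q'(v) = -11.04*v^2 - 1.42*v + 3.21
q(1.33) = -6.34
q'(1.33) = -18.21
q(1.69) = -15.07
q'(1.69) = -30.72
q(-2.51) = 44.96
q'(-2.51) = -62.78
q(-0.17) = -1.25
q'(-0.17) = 3.13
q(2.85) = -82.51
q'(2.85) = -90.51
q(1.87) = -21.24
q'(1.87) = -38.05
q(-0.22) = -1.40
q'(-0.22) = 2.99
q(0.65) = 0.08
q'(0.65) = -2.38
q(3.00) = -96.82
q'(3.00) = -100.41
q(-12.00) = 6217.58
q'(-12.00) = -1569.51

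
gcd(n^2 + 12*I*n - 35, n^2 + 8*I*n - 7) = n + 7*I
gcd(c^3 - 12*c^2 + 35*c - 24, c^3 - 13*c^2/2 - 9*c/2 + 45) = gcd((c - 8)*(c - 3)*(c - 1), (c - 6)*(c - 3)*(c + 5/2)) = c - 3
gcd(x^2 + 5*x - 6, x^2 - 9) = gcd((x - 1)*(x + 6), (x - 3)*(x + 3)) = 1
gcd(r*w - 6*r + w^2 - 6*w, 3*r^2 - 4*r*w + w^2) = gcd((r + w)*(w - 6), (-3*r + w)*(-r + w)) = 1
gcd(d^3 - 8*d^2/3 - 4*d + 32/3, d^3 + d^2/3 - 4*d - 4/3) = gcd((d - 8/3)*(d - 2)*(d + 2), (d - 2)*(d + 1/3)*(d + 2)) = d^2 - 4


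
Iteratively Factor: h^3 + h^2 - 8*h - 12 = (h + 2)*(h^2 - h - 6) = (h + 2)^2*(h - 3)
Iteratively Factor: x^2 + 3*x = (x + 3)*(x)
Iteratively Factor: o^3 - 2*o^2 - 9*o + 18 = (o + 3)*(o^2 - 5*o + 6) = (o - 2)*(o + 3)*(o - 3)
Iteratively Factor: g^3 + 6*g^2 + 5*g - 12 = (g + 3)*(g^2 + 3*g - 4) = (g - 1)*(g + 3)*(g + 4)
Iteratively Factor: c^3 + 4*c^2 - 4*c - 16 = (c + 2)*(c^2 + 2*c - 8) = (c + 2)*(c + 4)*(c - 2)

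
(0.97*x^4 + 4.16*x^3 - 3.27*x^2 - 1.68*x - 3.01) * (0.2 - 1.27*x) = -1.2319*x^5 - 5.0892*x^4 + 4.9849*x^3 + 1.4796*x^2 + 3.4867*x - 0.602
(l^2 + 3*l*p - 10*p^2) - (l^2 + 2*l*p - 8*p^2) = l*p - 2*p^2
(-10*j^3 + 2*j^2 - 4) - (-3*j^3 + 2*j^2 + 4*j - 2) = -7*j^3 - 4*j - 2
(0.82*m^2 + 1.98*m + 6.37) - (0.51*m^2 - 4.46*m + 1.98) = 0.31*m^2 + 6.44*m + 4.39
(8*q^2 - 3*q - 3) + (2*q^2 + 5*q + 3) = 10*q^2 + 2*q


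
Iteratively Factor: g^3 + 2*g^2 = (g)*(g^2 + 2*g) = g^2*(g + 2)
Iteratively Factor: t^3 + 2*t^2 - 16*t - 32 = (t - 4)*(t^2 + 6*t + 8) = (t - 4)*(t + 4)*(t + 2)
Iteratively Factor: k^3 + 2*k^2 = (k + 2)*(k^2) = k*(k + 2)*(k)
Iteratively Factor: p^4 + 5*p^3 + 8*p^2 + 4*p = (p)*(p^3 + 5*p^2 + 8*p + 4) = p*(p + 2)*(p^2 + 3*p + 2) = p*(p + 2)^2*(p + 1)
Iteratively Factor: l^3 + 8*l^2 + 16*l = (l)*(l^2 + 8*l + 16) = l*(l + 4)*(l + 4)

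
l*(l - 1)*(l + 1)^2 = l^4 + l^3 - l^2 - l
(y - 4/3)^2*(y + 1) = y^3 - 5*y^2/3 - 8*y/9 + 16/9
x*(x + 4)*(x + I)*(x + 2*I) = x^4 + 4*x^3 + 3*I*x^3 - 2*x^2 + 12*I*x^2 - 8*x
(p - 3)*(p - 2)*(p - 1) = p^3 - 6*p^2 + 11*p - 6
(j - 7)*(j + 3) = j^2 - 4*j - 21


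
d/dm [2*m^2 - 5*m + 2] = 4*m - 5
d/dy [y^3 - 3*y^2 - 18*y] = 3*y^2 - 6*y - 18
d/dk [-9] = 0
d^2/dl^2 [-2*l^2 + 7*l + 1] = -4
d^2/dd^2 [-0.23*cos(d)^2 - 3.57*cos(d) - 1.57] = 3.57*cos(d) + 0.46*cos(2*d)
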